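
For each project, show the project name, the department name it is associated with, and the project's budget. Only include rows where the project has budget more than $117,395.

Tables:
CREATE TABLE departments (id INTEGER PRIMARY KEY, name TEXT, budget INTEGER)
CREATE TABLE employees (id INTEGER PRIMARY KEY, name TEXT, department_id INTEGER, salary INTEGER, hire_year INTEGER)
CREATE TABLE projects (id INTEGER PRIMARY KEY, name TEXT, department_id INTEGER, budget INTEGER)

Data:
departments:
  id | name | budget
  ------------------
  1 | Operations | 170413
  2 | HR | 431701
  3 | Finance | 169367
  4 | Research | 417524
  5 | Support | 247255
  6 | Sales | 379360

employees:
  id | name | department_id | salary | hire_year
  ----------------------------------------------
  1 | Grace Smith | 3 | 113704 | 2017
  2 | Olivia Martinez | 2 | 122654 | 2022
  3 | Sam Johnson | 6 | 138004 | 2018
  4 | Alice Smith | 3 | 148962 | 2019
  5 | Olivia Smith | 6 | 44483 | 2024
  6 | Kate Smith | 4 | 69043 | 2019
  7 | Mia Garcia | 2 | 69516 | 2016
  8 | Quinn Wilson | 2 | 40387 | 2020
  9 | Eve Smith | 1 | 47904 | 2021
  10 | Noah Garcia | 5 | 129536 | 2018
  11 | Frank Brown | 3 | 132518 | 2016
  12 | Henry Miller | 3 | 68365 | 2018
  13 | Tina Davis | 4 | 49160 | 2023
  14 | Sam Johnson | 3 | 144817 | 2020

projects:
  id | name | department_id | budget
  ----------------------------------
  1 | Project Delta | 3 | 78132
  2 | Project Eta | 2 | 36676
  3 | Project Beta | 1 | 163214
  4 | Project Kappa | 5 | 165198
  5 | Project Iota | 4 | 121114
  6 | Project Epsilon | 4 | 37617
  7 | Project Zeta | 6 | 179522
SELECT c.name, p.name AS department, c.budget FROM projects c JOIN departments p ON c.department_id = p.id WHERE c.budget > 117395

Execution result:
name | department | budget
Project Beta | Operations | 163214
Project Kappa | Support | 165198
Project Iota | Research | 121114
Project Zeta | Sales | 179522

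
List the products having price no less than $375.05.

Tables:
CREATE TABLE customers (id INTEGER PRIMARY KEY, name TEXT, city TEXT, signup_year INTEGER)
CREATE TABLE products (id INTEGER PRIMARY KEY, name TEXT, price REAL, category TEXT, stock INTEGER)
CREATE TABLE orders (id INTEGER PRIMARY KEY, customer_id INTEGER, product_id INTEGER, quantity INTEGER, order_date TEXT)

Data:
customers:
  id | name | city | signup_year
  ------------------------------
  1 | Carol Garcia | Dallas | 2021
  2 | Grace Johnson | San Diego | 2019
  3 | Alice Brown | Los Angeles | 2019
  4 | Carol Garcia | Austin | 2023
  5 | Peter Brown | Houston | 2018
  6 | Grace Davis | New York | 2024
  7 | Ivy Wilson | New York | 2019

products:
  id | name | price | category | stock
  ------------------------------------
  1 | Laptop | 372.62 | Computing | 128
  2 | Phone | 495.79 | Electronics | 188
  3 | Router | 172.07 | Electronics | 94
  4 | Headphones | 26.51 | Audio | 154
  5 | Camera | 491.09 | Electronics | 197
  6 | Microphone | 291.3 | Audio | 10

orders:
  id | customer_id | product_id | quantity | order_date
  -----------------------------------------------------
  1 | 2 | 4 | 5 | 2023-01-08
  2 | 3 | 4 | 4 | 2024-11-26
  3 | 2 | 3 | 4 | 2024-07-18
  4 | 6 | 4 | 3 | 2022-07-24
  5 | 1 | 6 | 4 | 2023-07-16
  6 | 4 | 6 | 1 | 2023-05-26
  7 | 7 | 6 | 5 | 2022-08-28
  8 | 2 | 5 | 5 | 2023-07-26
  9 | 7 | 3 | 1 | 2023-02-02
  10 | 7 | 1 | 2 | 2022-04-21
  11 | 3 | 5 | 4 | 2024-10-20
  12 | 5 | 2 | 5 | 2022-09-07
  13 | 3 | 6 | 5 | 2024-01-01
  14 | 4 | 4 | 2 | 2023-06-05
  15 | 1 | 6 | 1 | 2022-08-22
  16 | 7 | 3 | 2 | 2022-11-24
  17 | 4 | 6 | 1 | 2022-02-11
SELECT name, price FROM products WHERE price >= 375.05

Execution result:
name | price
Phone | 495.79
Camera | 491.09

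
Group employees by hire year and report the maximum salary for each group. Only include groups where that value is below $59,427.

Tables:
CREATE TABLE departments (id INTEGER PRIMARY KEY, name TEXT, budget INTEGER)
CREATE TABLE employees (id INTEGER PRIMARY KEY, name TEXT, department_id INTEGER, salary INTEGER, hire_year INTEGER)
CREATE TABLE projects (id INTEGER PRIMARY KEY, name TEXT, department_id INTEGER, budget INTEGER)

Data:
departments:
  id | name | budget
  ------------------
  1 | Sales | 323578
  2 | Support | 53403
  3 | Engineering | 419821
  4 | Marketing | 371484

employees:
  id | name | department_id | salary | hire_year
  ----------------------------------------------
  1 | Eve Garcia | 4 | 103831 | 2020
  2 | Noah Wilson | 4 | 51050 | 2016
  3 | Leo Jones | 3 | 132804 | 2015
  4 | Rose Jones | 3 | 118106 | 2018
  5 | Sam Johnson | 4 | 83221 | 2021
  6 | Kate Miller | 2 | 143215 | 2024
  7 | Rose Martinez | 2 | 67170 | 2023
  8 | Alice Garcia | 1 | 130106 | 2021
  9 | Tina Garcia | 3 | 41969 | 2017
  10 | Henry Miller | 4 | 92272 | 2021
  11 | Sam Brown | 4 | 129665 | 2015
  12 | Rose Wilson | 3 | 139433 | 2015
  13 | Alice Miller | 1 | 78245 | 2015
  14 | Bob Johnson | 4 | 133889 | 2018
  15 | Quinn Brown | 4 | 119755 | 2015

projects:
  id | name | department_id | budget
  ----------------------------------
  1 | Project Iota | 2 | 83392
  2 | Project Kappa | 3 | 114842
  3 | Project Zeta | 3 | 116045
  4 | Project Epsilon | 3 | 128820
SELECT hire_year, MAX(salary) AS max_salary FROM employees GROUP BY hire_year HAVING MAX(salary) < 59427

Execution result:
hire_year | max_salary
2016 | 51050
2017 | 41969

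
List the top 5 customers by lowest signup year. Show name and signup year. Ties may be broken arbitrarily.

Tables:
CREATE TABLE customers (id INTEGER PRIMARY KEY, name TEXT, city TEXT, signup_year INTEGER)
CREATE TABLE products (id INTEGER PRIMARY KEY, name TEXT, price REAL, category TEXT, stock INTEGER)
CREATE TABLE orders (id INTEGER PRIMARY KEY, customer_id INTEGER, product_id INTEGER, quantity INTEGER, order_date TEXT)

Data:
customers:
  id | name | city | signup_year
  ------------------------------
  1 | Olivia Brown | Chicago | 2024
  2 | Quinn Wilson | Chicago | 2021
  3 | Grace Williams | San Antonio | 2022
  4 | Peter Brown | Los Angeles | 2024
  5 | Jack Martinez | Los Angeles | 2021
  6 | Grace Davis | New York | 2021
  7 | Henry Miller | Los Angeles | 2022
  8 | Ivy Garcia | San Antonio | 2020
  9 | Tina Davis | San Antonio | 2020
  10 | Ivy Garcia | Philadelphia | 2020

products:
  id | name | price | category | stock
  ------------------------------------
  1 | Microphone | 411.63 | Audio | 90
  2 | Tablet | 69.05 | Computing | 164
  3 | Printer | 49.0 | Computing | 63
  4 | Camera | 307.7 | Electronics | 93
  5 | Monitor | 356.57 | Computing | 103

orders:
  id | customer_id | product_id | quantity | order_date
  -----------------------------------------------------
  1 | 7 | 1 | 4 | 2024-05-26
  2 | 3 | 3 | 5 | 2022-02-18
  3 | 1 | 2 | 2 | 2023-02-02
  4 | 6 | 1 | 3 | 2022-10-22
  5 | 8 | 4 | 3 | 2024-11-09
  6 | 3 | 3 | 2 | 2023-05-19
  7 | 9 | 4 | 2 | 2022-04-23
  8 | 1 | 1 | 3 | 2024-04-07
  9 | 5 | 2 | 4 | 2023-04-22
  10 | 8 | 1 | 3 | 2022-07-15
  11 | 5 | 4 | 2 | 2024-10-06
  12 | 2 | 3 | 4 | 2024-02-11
SELECT name, signup_year FROM customers ORDER BY signup_year ASC LIMIT 5

Execution result:
name | signup_year
Ivy Garcia | 2020
Tina Davis | 2020
Ivy Garcia | 2020
Quinn Wilson | 2021
Jack Martinez | 2021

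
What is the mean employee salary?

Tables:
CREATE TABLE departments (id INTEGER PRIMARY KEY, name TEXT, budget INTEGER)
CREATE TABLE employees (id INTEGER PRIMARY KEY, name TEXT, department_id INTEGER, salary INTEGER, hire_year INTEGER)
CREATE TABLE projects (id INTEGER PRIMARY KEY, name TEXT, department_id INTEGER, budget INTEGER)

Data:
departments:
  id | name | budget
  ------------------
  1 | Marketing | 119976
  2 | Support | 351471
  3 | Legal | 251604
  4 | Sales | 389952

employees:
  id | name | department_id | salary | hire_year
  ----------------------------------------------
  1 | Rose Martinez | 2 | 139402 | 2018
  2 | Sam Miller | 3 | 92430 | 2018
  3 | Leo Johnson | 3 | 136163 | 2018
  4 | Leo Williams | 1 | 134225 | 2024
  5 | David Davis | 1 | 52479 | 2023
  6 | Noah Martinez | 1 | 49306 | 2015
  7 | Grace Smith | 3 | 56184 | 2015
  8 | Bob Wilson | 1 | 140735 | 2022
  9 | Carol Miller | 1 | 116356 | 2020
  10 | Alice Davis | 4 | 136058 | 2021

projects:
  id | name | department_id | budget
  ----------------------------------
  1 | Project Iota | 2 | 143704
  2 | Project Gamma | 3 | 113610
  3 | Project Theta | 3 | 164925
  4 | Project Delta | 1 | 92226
SELECT AVG(salary) FROM employees

Execution result:
105333.80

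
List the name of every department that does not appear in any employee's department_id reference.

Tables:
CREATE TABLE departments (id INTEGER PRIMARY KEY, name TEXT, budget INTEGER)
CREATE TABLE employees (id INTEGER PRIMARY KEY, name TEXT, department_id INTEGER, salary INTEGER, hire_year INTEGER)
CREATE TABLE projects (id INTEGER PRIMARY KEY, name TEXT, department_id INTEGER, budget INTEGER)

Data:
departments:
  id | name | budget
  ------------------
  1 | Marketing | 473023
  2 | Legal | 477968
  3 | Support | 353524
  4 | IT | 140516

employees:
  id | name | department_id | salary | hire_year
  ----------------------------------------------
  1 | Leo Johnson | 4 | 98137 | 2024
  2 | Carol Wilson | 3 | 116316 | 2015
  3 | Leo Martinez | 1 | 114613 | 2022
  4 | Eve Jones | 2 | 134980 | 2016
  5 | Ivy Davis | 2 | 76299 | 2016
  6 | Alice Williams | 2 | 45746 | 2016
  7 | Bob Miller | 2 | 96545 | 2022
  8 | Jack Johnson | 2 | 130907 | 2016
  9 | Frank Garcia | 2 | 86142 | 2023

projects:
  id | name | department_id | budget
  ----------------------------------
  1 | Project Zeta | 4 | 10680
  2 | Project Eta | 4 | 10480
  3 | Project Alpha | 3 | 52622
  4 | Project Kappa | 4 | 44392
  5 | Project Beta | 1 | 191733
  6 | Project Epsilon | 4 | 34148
SELECT p.name FROM departments p LEFT JOIN employees c ON c.department_id = p.id WHERE c.id IS NULL

Execution result:
(no rows)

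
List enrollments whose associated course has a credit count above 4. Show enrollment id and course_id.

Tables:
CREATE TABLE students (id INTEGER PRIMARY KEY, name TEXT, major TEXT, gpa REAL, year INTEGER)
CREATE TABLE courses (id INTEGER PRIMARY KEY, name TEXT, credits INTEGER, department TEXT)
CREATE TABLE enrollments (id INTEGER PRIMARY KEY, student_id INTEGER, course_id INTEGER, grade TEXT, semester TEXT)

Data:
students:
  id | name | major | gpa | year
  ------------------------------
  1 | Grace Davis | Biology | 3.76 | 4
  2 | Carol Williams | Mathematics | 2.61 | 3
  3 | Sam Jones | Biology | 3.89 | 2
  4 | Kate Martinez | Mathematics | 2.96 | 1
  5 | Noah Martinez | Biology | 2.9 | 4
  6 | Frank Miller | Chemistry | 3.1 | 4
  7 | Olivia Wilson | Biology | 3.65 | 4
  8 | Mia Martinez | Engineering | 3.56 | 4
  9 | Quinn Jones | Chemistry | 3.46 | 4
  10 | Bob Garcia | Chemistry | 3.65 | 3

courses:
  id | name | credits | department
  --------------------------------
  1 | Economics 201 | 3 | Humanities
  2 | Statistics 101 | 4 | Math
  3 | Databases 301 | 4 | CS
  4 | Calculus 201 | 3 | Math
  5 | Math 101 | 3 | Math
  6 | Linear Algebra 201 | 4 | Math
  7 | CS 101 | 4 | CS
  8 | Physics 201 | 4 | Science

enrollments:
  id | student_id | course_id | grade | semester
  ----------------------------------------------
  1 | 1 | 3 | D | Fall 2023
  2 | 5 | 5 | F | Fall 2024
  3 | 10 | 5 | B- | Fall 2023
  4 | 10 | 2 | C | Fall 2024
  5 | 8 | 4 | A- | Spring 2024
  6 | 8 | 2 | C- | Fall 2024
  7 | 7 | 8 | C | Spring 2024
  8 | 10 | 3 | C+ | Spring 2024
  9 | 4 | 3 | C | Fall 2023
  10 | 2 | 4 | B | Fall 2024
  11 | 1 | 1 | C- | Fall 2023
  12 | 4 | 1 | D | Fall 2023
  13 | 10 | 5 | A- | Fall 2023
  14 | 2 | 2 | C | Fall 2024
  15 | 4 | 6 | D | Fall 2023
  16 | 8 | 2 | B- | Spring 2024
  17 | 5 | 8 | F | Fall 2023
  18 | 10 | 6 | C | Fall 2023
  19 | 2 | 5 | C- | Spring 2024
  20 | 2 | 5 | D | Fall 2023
SELECT id, course_id FROM enrollments WHERE course_id IN (SELECT id FROM courses WHERE credits > 4)

Execution result:
(no rows)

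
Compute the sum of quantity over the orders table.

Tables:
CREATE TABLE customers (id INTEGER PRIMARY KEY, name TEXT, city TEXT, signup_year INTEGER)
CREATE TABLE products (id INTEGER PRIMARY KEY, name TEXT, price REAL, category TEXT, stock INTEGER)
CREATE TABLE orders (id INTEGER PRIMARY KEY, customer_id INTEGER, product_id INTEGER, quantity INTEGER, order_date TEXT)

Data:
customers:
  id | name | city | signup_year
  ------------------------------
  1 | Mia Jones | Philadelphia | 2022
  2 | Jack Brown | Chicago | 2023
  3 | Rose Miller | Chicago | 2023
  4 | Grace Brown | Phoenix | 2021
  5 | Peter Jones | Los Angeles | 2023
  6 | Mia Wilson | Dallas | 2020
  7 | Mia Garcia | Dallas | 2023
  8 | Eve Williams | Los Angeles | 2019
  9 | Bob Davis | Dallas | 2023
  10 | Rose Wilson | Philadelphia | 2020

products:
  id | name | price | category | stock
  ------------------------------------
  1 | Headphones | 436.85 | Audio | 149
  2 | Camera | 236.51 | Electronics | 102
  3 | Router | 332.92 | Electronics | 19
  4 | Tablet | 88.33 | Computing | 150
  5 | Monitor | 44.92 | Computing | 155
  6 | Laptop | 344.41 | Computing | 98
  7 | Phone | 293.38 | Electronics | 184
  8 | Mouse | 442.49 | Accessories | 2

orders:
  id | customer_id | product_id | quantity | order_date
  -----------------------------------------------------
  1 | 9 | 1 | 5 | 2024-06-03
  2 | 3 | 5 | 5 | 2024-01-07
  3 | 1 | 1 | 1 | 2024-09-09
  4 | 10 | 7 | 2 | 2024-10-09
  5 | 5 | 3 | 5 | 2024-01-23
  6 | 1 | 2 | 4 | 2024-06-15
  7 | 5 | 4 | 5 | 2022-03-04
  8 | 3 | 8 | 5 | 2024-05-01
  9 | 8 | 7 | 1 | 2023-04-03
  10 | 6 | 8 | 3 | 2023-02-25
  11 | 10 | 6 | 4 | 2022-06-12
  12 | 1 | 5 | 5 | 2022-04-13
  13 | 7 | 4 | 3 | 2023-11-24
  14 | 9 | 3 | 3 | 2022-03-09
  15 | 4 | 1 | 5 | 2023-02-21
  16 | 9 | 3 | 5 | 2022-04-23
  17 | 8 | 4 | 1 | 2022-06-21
SELECT SUM(quantity) FROM orders

Execution result:
62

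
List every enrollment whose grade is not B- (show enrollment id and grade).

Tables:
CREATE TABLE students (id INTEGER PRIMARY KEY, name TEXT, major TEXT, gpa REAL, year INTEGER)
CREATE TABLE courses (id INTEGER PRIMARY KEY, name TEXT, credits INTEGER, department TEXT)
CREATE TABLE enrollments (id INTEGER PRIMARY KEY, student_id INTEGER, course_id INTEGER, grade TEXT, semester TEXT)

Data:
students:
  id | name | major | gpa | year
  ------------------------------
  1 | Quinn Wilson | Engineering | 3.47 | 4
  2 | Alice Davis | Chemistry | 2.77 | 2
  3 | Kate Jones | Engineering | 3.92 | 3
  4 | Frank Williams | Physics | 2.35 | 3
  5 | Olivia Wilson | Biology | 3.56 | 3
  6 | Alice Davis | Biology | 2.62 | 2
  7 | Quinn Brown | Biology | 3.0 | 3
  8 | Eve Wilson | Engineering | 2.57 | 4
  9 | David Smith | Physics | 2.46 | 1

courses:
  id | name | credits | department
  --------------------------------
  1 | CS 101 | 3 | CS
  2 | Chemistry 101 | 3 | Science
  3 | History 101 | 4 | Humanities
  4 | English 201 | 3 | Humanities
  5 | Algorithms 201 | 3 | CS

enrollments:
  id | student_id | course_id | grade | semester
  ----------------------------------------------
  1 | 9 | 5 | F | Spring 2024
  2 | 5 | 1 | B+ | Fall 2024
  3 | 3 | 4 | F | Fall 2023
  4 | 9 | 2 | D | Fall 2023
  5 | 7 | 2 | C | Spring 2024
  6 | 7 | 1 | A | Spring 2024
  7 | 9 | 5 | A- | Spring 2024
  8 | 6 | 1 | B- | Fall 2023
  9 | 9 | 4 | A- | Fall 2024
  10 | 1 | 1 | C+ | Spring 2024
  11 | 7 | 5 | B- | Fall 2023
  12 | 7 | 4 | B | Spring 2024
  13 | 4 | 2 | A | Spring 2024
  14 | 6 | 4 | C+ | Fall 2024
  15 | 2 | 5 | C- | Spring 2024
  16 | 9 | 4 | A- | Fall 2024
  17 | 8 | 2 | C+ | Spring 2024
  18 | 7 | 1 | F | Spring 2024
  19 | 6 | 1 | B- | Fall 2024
SELECT id, grade FROM enrollments WHERE grade <> 'B-'

Execution result:
id | grade
1 | F
2 | B+
3 | F
4 | D
5 | C
6 | A
7 | A-
9 | A-
10 | C+
12 | B
13 | A
14 | C+
15 | C-
16 | A-
17 | C+
18 | F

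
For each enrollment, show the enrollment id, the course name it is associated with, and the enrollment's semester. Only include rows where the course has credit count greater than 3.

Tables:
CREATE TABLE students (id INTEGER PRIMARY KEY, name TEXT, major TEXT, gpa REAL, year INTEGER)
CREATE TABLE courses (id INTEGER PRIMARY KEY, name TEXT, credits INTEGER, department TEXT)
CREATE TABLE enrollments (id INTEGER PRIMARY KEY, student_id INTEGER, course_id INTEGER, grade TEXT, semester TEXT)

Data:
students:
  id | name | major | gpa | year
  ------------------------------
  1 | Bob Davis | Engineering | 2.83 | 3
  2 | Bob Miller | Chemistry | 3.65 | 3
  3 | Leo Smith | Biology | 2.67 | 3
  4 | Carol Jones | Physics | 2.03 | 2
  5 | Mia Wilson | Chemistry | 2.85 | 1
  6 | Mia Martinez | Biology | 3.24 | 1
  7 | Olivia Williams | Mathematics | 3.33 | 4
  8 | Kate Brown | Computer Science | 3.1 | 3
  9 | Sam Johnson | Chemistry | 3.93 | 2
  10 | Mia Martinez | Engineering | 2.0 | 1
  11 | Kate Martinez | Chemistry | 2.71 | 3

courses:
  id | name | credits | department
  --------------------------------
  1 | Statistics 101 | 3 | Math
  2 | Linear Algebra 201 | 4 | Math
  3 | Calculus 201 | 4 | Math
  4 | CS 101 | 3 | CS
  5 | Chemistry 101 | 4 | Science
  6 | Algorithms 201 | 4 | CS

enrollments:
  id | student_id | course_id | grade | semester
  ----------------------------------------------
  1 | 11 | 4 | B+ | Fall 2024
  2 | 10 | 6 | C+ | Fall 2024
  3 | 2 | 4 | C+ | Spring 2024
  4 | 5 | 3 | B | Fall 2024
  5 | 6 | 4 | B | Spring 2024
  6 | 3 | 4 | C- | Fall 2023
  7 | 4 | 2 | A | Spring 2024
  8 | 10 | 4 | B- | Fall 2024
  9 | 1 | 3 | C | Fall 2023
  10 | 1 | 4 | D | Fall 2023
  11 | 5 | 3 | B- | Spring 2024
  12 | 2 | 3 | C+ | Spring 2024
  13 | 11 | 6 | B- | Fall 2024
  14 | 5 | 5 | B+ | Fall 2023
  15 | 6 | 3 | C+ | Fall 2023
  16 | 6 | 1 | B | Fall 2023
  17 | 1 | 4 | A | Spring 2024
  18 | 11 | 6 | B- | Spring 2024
SELECT c.id, p.name AS course, c.semester FROM enrollments c JOIN courses p ON c.course_id = p.id WHERE p.credits > 3

Execution result:
id | course | semester
2 | Algorithms 201 | Fall 2024
4 | Calculus 201 | Fall 2024
7 | Linear Algebra 201 | Spring 2024
9 | Calculus 201 | Fall 2023
11 | Calculus 201 | Spring 2024
12 | Calculus 201 | Spring 2024
13 | Algorithms 201 | Fall 2024
14 | Chemistry 101 | Fall 2023
15 | Calculus 201 | Fall 2023
18 | Algorithms 201 | Spring 2024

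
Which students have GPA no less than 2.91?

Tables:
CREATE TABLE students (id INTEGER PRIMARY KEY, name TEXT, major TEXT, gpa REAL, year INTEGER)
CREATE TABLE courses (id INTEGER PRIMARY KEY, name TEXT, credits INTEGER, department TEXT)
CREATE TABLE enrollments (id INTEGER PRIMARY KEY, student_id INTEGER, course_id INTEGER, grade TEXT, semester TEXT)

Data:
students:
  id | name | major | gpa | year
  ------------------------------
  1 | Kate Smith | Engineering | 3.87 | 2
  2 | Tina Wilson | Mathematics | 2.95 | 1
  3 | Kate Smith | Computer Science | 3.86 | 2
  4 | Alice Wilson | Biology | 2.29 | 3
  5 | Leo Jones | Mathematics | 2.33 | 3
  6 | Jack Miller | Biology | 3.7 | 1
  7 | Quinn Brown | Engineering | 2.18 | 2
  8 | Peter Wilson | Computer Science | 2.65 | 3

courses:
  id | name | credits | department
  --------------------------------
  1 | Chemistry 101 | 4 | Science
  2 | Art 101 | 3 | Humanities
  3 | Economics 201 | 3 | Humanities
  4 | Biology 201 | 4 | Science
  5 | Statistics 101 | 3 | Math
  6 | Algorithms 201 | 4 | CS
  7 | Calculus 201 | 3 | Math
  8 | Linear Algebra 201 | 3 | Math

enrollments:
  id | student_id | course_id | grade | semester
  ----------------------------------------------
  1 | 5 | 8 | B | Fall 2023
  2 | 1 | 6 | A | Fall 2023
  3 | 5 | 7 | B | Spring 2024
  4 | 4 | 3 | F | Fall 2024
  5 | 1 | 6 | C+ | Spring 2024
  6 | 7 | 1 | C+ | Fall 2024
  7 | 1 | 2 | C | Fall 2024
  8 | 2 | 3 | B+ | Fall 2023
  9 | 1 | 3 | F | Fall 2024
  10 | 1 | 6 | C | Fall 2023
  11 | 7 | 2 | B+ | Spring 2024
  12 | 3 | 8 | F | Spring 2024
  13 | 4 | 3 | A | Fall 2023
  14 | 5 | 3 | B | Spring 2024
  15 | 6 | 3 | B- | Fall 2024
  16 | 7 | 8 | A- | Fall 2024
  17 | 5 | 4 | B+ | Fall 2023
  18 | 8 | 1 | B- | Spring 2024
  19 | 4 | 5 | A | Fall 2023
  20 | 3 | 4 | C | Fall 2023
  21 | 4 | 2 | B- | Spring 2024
SELECT name, gpa FROM students WHERE gpa >= 2.91

Execution result:
name | gpa
Kate Smith | 3.87
Tina Wilson | 2.95
Kate Smith | 3.86
Jack Miller | 3.70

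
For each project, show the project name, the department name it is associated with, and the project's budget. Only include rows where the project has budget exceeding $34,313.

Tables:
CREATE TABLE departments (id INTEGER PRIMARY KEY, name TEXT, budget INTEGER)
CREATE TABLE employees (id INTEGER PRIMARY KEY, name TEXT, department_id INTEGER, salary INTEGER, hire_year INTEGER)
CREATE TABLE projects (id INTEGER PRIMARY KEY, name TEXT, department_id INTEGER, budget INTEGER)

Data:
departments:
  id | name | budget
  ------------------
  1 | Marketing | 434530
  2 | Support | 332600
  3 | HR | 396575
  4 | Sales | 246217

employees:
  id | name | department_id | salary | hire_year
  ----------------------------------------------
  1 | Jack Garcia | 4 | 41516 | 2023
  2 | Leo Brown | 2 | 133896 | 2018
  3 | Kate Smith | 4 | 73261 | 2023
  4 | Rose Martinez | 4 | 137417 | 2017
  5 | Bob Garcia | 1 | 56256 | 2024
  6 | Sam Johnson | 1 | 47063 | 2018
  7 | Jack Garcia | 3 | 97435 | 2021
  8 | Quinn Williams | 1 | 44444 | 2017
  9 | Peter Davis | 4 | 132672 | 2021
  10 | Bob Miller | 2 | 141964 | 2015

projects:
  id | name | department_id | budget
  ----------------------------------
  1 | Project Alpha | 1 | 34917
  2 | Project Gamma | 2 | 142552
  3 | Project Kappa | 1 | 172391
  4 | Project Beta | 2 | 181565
SELECT c.name, p.name AS department, c.budget FROM projects c JOIN departments p ON c.department_id = p.id WHERE c.budget > 34313

Execution result:
name | department | budget
Project Alpha | Marketing | 34917
Project Gamma | Support | 142552
Project Kappa | Marketing | 172391
Project Beta | Support | 181565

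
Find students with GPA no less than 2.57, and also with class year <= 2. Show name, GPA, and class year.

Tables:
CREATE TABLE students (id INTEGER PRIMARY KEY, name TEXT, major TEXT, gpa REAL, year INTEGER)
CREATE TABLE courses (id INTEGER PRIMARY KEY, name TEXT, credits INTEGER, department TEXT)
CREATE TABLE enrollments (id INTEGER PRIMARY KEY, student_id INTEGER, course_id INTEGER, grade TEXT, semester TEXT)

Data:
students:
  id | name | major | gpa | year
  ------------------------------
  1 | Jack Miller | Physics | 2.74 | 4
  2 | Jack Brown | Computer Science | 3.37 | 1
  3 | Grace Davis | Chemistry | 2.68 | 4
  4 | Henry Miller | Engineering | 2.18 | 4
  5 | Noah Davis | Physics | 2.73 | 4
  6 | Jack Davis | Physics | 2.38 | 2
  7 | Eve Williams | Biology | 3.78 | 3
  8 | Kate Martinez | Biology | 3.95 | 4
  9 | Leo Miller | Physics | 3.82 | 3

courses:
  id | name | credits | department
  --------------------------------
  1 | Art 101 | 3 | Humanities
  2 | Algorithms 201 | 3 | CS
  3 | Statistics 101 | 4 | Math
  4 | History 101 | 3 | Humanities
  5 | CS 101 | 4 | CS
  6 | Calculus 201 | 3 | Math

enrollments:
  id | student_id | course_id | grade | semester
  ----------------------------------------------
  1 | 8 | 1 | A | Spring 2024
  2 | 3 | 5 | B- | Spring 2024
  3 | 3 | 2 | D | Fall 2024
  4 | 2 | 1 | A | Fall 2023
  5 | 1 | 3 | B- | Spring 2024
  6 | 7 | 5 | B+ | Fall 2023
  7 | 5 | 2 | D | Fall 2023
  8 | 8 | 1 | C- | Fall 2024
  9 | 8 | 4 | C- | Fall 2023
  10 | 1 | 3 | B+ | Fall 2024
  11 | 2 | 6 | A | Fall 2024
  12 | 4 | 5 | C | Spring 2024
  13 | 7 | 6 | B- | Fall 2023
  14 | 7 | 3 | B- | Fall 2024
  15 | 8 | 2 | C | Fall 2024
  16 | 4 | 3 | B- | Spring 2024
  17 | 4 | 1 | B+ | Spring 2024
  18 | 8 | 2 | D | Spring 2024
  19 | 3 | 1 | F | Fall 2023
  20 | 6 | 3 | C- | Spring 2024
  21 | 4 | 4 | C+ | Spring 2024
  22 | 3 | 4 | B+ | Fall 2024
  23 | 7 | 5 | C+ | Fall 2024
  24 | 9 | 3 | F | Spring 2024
SELECT name, gpa, year FROM students WHERE gpa >= 2.57 AND year <= 2

Execution result:
name | gpa | year
Jack Brown | 3.37 | 1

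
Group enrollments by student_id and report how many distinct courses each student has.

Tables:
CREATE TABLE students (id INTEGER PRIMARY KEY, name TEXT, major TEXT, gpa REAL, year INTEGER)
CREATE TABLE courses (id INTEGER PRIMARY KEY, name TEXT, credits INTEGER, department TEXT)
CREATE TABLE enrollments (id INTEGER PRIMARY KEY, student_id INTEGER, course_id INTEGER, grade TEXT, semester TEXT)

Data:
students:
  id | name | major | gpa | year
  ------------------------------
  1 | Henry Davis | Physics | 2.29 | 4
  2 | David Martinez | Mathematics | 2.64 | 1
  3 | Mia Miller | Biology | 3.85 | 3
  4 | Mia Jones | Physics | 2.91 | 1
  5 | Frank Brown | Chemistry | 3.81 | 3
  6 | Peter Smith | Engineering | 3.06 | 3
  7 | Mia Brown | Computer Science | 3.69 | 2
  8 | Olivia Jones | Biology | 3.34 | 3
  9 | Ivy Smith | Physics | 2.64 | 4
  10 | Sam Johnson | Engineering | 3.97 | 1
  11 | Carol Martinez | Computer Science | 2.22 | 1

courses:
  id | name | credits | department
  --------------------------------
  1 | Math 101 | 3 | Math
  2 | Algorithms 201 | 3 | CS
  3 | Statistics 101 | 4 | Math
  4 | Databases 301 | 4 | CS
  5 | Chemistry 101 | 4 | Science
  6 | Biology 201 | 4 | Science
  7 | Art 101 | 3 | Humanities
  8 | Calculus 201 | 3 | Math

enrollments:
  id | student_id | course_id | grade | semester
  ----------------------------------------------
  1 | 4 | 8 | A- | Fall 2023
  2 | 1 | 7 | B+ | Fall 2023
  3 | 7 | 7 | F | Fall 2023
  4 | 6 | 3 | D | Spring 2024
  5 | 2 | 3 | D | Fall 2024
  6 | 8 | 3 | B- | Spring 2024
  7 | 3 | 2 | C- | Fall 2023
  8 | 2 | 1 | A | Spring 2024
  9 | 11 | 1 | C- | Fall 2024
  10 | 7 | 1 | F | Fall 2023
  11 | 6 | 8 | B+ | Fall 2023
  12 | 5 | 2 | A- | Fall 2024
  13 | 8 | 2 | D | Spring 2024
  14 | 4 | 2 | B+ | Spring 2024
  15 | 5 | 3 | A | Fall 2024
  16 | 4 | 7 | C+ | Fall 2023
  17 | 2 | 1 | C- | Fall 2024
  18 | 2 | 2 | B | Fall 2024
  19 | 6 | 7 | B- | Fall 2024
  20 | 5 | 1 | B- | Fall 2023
SELECT student_id, COUNT(DISTINCT course_id) AS distinct_course_count FROM enrollments GROUP BY student_id

Execution result:
student_id | distinct_course_count
1 | 1
2 | 3
3 | 1
4 | 3
5 | 3
6 | 3
7 | 2
8 | 2
11 | 1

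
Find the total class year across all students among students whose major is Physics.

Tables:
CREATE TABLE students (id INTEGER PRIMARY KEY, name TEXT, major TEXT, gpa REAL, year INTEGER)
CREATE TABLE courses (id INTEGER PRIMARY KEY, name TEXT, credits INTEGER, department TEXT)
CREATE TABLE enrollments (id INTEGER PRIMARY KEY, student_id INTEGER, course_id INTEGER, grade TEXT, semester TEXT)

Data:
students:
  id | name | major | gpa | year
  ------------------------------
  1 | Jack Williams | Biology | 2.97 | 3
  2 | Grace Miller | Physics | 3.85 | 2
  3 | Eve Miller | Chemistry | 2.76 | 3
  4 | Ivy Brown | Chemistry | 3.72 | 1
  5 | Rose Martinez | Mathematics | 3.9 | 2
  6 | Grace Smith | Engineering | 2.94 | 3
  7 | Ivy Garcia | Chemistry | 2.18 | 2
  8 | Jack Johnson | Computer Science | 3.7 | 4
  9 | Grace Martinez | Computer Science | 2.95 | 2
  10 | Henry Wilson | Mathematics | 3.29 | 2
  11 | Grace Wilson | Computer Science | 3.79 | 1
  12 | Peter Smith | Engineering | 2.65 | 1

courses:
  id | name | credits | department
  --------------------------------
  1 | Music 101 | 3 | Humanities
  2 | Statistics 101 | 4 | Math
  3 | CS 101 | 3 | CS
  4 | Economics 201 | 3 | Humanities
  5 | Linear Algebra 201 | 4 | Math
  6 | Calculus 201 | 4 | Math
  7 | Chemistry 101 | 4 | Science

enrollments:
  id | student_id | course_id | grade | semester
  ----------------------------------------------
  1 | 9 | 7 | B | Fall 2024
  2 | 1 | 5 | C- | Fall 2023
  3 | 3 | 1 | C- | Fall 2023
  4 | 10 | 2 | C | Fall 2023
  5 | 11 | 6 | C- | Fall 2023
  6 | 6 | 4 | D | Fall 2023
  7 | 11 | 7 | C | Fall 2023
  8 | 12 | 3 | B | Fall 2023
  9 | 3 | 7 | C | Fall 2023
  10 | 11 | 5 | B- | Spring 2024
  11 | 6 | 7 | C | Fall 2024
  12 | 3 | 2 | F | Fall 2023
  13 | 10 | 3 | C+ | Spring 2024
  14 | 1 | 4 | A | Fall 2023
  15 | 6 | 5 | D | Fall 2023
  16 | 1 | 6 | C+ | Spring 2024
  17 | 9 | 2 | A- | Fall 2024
SELECT SUM(year) FROM students WHERE major = 'Physics'

Execution result:
2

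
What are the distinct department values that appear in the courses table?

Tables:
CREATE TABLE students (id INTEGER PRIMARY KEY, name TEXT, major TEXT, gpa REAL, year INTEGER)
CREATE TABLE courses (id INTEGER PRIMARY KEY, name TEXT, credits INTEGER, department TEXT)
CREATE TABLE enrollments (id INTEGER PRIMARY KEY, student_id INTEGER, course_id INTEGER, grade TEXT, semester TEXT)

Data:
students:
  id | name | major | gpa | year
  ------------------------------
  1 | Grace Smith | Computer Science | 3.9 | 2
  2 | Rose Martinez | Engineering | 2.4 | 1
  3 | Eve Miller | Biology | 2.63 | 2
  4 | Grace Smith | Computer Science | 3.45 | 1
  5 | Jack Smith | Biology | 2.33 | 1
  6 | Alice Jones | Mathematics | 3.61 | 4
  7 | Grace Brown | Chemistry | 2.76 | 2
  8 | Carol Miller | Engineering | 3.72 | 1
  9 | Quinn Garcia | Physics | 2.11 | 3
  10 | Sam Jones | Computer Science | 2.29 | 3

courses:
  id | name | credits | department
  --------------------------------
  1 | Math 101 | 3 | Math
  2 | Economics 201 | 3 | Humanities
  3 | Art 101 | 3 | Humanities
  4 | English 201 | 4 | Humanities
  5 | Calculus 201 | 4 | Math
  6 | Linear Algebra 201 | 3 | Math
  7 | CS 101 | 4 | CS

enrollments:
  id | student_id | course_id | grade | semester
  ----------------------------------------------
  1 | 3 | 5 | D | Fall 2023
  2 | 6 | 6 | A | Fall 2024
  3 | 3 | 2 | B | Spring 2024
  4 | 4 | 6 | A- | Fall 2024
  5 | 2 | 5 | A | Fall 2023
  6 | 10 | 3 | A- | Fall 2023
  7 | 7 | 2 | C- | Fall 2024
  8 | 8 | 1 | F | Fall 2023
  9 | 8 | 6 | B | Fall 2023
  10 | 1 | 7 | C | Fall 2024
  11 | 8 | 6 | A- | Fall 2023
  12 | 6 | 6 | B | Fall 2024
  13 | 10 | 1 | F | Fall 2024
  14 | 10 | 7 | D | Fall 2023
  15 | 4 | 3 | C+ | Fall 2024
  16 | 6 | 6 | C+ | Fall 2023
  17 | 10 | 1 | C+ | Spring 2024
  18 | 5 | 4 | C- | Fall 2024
SELECT DISTINCT department FROM courses

Execution result:
department
Math
Humanities
CS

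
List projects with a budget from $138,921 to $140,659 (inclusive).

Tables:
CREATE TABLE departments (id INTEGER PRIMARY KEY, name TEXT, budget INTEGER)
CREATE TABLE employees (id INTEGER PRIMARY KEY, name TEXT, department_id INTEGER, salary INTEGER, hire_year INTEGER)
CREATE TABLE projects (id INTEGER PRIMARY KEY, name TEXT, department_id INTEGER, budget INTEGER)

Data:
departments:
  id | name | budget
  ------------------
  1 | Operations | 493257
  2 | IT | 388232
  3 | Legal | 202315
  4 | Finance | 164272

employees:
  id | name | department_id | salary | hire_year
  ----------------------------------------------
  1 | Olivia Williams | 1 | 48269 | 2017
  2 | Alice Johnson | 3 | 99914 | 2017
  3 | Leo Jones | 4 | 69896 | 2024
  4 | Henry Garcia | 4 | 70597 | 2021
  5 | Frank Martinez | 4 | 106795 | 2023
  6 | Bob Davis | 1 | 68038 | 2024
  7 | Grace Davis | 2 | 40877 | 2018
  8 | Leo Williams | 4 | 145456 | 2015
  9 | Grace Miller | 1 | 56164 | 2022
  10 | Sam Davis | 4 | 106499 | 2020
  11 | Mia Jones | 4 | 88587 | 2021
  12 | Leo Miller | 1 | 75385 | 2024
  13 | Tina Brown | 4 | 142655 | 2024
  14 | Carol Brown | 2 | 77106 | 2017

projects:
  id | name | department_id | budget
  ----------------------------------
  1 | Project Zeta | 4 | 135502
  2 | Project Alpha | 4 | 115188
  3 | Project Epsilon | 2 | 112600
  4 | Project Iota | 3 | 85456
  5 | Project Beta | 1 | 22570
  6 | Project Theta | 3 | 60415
SELECT name, budget FROM projects WHERE budget BETWEEN 138921 AND 140659

Execution result:
(no rows)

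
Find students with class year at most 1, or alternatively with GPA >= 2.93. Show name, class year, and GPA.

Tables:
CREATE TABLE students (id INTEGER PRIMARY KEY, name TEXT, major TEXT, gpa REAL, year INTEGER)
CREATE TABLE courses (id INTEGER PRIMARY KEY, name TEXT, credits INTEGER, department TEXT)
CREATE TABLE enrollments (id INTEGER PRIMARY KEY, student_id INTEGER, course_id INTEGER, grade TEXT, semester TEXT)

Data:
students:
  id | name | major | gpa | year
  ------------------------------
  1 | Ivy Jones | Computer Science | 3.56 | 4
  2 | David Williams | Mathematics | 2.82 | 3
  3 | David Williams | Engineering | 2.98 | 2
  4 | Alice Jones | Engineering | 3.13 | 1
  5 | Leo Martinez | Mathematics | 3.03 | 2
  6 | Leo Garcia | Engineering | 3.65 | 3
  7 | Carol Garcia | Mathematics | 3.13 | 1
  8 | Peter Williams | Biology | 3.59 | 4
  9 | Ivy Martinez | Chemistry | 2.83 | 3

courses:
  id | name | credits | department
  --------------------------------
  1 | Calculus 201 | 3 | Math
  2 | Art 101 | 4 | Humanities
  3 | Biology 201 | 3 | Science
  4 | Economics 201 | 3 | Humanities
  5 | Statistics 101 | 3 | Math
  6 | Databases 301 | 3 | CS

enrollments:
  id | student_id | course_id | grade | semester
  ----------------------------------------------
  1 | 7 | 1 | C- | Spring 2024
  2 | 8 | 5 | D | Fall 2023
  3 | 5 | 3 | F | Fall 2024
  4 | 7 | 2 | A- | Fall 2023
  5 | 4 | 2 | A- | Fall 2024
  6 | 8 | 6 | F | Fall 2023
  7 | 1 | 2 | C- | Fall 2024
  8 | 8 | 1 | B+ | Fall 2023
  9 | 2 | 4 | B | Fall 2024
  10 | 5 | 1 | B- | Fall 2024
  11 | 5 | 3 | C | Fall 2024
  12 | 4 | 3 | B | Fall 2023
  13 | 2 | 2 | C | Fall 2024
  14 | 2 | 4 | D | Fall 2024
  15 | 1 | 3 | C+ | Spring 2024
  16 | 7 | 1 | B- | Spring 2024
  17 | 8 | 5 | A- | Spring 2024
SELECT name, year, gpa FROM students WHERE year <= 1 OR gpa >= 2.93

Execution result:
name | year | gpa
Ivy Jones | 4 | 3.56
David Williams | 2 | 2.98
Alice Jones | 1 | 3.13
Leo Martinez | 2 | 3.03
Leo Garcia | 3 | 3.65
Carol Garcia | 1 | 3.13
Peter Williams | 4 | 3.59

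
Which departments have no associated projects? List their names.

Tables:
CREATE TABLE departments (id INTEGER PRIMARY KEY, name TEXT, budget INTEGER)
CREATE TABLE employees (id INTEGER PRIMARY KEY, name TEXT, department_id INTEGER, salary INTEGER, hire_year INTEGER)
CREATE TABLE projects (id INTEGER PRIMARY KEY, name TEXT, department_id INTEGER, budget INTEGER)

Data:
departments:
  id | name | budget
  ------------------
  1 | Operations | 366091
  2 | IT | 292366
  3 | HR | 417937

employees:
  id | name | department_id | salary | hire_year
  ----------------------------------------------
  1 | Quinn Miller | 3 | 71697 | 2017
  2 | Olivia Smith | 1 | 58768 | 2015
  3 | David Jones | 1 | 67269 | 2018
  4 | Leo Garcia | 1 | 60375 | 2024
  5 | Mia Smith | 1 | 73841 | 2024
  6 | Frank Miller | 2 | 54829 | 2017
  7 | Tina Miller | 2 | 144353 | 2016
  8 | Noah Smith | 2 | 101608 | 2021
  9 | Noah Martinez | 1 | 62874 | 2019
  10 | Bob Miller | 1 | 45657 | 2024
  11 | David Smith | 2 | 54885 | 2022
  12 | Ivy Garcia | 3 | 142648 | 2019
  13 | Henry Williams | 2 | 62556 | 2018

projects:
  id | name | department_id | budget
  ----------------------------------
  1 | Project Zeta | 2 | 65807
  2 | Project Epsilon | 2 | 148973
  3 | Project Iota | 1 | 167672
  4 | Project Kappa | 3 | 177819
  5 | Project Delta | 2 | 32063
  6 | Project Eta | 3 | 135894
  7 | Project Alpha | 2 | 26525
SELECT p.name FROM departments p LEFT JOIN projects c ON c.department_id = p.id WHERE c.id IS NULL

Execution result:
(no rows)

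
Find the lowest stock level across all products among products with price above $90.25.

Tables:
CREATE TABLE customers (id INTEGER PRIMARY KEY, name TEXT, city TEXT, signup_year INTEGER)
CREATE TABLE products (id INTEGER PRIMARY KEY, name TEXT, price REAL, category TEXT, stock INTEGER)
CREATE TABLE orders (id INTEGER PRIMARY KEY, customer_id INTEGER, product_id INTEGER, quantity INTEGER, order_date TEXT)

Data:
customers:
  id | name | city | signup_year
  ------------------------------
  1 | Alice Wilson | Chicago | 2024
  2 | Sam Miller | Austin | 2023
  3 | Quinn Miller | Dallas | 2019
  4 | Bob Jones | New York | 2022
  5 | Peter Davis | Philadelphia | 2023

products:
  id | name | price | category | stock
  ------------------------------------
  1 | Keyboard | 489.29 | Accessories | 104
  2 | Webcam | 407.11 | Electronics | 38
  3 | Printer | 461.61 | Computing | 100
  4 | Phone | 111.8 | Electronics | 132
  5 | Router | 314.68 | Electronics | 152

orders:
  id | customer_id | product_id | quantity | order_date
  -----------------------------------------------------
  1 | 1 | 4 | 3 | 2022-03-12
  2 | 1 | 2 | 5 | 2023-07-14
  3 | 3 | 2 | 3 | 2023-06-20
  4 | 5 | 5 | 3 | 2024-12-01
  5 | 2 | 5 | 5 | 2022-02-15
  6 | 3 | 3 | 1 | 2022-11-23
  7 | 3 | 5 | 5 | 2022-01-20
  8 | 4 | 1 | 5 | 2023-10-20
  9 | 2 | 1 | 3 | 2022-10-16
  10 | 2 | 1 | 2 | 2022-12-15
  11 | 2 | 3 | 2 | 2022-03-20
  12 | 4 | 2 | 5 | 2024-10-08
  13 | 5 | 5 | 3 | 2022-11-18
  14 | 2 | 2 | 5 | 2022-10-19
SELECT MIN(stock) FROM products WHERE price > 90.25

Execution result:
38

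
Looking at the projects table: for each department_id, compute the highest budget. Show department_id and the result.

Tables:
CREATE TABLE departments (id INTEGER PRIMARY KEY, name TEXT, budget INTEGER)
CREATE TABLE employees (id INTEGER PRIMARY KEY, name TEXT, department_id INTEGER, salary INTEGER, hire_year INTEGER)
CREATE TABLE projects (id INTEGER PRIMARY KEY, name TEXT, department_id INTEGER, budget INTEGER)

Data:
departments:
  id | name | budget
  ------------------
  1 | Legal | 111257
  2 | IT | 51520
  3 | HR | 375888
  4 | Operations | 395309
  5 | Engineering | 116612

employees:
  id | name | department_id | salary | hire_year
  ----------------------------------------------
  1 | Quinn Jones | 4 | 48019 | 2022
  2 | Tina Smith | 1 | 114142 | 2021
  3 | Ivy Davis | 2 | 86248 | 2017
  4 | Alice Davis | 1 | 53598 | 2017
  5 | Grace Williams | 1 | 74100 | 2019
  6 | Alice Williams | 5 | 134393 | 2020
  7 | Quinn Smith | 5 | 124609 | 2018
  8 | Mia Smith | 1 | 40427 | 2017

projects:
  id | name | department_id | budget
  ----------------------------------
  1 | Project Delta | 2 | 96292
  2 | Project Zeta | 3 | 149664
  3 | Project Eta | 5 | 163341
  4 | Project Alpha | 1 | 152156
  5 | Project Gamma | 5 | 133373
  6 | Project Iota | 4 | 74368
SELECT department_id, MAX(budget) AS max_budget FROM projects GROUP BY department_id

Execution result:
department_id | max_budget
1 | 152156
2 | 96292
3 | 149664
4 | 74368
5 | 163341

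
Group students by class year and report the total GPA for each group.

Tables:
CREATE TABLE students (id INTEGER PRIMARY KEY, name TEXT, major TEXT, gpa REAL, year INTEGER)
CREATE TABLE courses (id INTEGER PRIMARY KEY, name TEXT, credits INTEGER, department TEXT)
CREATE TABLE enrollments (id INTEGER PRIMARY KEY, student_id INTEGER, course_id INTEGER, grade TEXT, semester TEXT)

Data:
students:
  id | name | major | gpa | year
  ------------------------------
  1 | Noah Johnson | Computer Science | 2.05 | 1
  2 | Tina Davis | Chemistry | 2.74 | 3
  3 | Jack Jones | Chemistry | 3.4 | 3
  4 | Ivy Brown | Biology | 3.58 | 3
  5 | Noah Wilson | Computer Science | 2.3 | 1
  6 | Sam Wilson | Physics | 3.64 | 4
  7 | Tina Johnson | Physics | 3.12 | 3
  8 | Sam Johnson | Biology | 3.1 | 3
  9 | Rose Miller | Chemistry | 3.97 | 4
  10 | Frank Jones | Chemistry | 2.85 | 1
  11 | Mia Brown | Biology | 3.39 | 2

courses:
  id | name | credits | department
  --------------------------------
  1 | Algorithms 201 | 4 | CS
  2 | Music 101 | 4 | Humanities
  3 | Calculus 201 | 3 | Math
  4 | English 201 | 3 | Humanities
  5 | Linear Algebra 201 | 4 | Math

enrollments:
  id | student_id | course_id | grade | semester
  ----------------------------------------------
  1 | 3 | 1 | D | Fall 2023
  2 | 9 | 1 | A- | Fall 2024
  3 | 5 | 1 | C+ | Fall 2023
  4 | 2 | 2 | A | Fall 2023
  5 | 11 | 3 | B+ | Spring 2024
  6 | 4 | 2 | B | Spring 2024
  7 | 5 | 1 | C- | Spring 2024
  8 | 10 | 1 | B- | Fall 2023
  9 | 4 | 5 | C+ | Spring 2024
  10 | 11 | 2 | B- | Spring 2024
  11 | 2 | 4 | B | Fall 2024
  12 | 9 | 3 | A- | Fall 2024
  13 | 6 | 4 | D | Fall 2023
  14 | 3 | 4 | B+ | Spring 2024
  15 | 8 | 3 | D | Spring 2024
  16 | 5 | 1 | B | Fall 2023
SELECT year, SUM(gpa) AS sum_gpa FROM students GROUP BY year

Execution result:
year | sum_gpa
1 | 7.20
2 | 3.39
3 | 15.94
4 | 7.61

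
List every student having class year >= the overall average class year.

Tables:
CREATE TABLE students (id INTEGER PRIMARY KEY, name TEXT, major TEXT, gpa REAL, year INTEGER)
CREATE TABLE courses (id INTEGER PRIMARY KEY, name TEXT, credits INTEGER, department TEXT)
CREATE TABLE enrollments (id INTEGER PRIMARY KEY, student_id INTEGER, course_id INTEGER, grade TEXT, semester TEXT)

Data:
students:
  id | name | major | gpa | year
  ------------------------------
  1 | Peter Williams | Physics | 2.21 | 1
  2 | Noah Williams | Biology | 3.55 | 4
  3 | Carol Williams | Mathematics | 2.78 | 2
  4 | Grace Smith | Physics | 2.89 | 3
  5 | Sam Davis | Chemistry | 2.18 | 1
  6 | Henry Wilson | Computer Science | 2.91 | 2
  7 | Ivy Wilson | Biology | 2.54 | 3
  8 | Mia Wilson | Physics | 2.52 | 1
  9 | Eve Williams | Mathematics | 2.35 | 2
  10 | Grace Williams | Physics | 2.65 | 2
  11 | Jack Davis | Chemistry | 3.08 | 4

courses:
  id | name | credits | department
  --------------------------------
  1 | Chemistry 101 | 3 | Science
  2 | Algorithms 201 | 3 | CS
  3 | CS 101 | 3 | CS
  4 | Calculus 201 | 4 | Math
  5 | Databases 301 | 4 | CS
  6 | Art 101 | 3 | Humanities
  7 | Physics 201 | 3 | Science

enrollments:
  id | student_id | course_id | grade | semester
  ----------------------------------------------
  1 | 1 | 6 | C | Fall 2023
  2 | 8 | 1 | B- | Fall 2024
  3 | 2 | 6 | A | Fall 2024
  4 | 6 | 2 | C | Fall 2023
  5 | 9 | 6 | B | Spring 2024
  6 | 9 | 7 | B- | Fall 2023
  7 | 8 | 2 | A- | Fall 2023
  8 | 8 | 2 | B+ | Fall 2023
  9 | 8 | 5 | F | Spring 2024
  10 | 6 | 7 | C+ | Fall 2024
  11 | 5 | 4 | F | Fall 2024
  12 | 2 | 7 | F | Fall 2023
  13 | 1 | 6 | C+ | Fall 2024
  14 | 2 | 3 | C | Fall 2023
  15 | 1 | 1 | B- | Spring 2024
SELECT name, year FROM students WHERE year >= (SELECT AVG(year) FROM students)

Execution result:
name | year
Noah Williams | 4
Grace Smith | 3
Ivy Wilson | 3
Jack Davis | 4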